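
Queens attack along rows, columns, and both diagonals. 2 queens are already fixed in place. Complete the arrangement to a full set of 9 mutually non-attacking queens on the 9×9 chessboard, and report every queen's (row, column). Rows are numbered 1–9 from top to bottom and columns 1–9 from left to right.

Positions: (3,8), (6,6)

Row 1: attacked by (3,8)→{6,8}; (6,6)→{1,6}. Safe: 2, 3, 4, 5, 7, 9. Place at column 2.
Row 2: attacked by (1,2)→{1,2,3}; (3,8)→{7,8,9}; (6,6)→{2,6}. Safe: 4, 5. Place at column 5.
Row 4: attacked by (1,2)→{2,5}; (2,5)→{3,5,7}; (3,8)→{7,8,9}; (6,6)→{4,6,8}. Safe: 1. Place at column 1.
Row 5: attacked by (1,2)→{2,6}; (2,5)→{2,5,8}; (3,8)→{6,8}; (4,1)→{1,2}; (6,6)→{5,6,7}. Safe: 3, 4, 9. Place at column 9.
Row 7: attacked by (1,2)→{2,8}; (2,5)→{5}; (3,8)→{4,8}; (4,1)→{1,4}; (5,9)→{7,9}; (6,6)→{5,6,7}. Safe: 3. Place at column 3.
Row 8: attacked by (1,2)→{2,9}; (2,5)→{5}; (3,8)→{3,8}; (4,1)→{1,5}; (5,9)→{6,9}; (6,6)→{4,6,8}; (7,3)→{2,3,4}. Safe: 7. Place at column 7.
Row 9: attacked by (1,2)→{2}; (2,5)→{5}; (3,8)→{2,8}; (4,1)→{1,6}; (5,9)→{5,9}; (6,6)→{3,6,9}; (7,3)→{1,3,5}; (8,7)→{6,7,8}. Safe: 4. Place at column 4.
Columns [2, 5, 8, 1, 9, 6, 3, 7, 4], r−c [-1, -3, -5, 3, -4, 0, 4, 1, 5], r+c [3, 7, 11, 5, 14, 12, 10, 15, 13] are all distinct, so no two queens attack.

(1,2) (2,5) (3,8) (4,1) (5,9) (6,6) (7,3) (8,7) (9,4)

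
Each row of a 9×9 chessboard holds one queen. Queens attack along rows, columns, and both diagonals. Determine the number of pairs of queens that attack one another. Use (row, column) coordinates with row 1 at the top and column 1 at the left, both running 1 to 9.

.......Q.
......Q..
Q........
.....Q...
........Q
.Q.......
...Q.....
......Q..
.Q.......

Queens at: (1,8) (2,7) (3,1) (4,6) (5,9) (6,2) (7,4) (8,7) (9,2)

4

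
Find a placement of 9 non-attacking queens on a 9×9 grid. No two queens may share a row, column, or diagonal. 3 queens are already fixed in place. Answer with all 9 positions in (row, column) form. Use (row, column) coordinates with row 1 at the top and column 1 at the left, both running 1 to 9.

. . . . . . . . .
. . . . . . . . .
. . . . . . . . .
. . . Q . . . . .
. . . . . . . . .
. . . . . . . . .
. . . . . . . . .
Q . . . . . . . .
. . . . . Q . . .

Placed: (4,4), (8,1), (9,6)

Row 1: attacked by (4,4)→{1,4,7}; (8,1)→{1,8}; (9,6)→{6}. Safe: 2, 3, 5, 9. Place at column 3.
Row 2: attacked by (1,3)→{2,3,4}; (4,4)→{2,4,6}; (8,1)→{1,7}; (9,6)→{6}. Safe: 5, 8, 9. Place at column 8.
Row 3: attacked by (1,3)→{1,3,5}; (2,8)→{7,8,9}; (4,4)→{3,4,5}; (8,1)→{1,6}; (9,6)→{6}. Safe: 2. Place at column 2.
Row 5: attacked by (1,3)→{3,7}; (2,8)→{5,8}; (3,2)→{2,4}; (4,4)→{3,4,5}; (8,1)→{1,4}; (9,6)→{2,6}. Safe: 9. Place at column 9.
Row 6: attacked by (1,3)→{3,8}; (2,8)→{4,8}; (3,2)→{2,5}; (4,4)→{2,4,6}; (5,9)→{8,9}; (8,1)→{1,3}; (9,6)→{3,6,9}. Safe: 7. Place at column 7.
Row 7: attacked by (1,3)→{3,9}; (2,8)→{3,8}; (3,2)→{2,6}; (4,4)→{1,4,7}; (5,9)→{7,9}; (6,7)→{6,7,8}; (8,1)→{1,2}; (9,6)→{4,6,8}. Safe: 5. Place at column 5.
Columns [3, 8, 2, 4, 9, 7, 5, 1, 6], r−c [-2, -6, 1, 0, -4, -1, 2, 7, 3], r+c [4, 10, 5, 8, 14, 13, 12, 9, 15] are all distinct, so no two queens attack.

(1,3) (2,8) (3,2) (4,4) (5,9) (6,7) (7,5) (8,1) (9,6)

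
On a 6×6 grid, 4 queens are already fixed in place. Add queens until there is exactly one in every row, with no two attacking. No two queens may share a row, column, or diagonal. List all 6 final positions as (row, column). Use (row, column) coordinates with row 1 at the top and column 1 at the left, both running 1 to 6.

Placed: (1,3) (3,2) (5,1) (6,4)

Row 2: attacked by (1,3)→{2,3,4}; (3,2)→{1,2,3}; (5,1)→{1,4}; (6,4)→{4}. Safe: 5, 6. Place at column 6.
Row 4: attacked by (1,3)→{3,6}; (2,6)→{4,6}; (3,2)→{1,2,3}; (5,1)→{1,2}; (6,4)→{2,4,6}. Safe: 5. Place at column 5.
Columns [3, 6, 2, 5, 1, 4], r−c [-2, -4, 1, -1, 4, 2], r+c [4, 8, 5, 9, 6, 10] are all distinct, so no two queens attack.

(1,3) (2,6) (3,2) (4,5) (5,1) (6,4)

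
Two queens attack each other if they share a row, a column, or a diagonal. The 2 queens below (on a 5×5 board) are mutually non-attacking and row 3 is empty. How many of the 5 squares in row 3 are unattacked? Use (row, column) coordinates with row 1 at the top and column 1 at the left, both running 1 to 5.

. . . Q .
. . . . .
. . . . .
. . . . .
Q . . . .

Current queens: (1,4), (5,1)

(1,4) attacks row 3 at column 4 and diagonals 2.
(5,1) attacks row 3 at column 1 and diagonals 3.
Attacked columns: {1, 2, 3, 4}. Safe: {5}.

1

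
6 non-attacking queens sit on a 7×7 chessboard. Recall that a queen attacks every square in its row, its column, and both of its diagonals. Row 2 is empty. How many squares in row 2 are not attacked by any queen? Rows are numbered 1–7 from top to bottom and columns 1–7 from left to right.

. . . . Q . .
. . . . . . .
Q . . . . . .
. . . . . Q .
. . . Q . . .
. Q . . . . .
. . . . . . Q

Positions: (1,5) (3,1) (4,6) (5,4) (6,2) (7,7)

1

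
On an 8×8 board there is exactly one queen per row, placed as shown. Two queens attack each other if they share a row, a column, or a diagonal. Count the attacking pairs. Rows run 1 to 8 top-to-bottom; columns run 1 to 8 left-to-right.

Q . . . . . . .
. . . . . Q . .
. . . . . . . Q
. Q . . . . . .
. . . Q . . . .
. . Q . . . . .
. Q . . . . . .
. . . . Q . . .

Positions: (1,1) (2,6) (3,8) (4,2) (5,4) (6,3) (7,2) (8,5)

Same column: (4,2)–(7,2) (column 2).
Same diagonal: (5,4)–(6,3) (|5−6| = |4−3| = 1); (5,4)–(7,2) (|5−7| = |4−2| = 2); (6,3)–(7,2) (|6−7| = |3−2| = 1); (6,3)–(8,5) (|6−8| = |3−5| = 2).
Total attacking pairs: 5.

5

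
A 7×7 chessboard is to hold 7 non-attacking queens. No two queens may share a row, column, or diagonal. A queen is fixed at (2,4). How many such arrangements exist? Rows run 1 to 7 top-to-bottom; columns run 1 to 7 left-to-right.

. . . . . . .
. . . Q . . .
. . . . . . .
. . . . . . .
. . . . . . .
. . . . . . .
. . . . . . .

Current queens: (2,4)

6

Branch on row 1: col 1 → 1; col 2 → 2; col 6 → 2; col 7 → 1.
Sum: 1 + 2 + 2 + 1 = 6.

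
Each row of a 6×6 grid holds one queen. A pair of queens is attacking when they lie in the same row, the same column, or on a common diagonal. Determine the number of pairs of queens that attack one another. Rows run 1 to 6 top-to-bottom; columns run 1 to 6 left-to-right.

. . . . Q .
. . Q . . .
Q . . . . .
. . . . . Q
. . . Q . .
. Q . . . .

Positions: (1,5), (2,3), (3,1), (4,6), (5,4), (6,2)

0

All columns are distinct and no two queens satisfy |Δrow| = |Δcol|, so no pair attacks.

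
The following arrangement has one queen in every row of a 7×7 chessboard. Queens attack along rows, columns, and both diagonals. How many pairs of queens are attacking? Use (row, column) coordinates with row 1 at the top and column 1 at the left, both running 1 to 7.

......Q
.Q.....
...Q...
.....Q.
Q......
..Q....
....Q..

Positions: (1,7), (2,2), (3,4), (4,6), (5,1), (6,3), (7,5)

0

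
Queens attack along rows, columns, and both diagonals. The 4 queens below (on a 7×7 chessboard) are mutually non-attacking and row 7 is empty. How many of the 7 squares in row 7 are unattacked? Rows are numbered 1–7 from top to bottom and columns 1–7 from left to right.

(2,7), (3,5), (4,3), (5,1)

(2,7) attacks row 7 at column 7 and diagonals 2.
(3,5) attacks row 7 at column 5 and diagonals 1.
(4,3) attacks row 7 at column 3 and diagonals 6.
(5,1) attacks row 7 at column 1 and diagonals 3.
Attacked columns: {1, 2, 3, 5, 6, 7}. Safe: {4}.

1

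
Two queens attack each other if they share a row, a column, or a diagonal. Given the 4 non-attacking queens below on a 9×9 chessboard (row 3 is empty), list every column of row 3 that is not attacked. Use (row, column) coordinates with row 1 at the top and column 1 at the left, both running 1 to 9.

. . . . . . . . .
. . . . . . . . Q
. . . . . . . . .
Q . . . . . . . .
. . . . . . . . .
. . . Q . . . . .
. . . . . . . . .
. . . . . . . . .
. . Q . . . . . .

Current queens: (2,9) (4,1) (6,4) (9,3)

columns 5, 6

(2,9) attacks row 3 at column 9 and diagonals 8.
(4,1) attacks row 3 at column 1 and diagonals 2.
(6,4) attacks row 3 at column 4 and diagonals 1, 7.
(9,3) attacks row 3 at column 3 and diagonals 9.
Attacked columns: {1, 2, 3, 4, 7, 8, 9}. Safe: {5, 6}.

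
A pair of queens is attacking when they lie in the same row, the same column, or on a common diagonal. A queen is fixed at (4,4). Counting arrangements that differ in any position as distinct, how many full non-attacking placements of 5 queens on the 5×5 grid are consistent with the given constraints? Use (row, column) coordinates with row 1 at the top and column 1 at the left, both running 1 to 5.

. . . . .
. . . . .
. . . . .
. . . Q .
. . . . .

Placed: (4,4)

Branch on row 1: col 2 → 0; col 3 → 1; col 5 → 1.
Sum: 0 + 1 + 1 = 2.

2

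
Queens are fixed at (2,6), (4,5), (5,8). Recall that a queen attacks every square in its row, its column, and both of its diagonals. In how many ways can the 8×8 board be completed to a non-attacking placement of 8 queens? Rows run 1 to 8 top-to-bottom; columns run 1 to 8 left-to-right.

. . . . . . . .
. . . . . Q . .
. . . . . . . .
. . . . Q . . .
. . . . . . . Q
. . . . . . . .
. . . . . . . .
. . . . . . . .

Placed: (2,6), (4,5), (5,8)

1

Branch on row 1: col 1 → 0; col 3 → 1.
Sum: 0 + 1 = 1.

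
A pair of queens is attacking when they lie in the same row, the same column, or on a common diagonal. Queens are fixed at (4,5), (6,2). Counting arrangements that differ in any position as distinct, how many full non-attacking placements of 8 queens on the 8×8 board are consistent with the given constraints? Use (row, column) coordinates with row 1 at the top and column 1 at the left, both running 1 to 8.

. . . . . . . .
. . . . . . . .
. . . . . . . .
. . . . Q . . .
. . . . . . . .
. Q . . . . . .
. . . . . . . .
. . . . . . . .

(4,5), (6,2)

Branch on row 1: col 1 → 0; col 3 → 1; col 4 → 1; col 6 → 1.
Sum: 0 + 1 + 1 + 1 = 3.

3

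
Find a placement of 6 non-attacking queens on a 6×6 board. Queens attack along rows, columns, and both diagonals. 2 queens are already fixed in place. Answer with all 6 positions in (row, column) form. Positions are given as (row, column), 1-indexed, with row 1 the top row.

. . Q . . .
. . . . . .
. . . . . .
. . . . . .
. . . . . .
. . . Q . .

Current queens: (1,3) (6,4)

Row 2: attacked by (1,3)→{2,3,4}; (6,4)→{4}. Safe: 1, 5, 6. Place at column 6.
Row 3: attacked by (1,3)→{1,3,5}; (2,6)→{5,6}; (6,4)→{1,4}. Safe: 2. Place at column 2.
Row 4: attacked by (1,3)→{3,6}; (2,6)→{4,6}; (3,2)→{1,2,3}; (6,4)→{2,4,6}. Safe: 5. Place at column 5.
Row 5: attacked by (1,3)→{3}; (2,6)→{3,6}; (3,2)→{2,4}; (4,5)→{4,5,6}; (6,4)→{3,4,5}. Safe: 1. Place at column 1.
Columns [3, 6, 2, 5, 1, 4], r−c [-2, -4, 1, -1, 4, 2], r+c [4, 8, 5, 9, 6, 10] are all distinct, so no two queens attack.

(1,3) (2,6) (3,2) (4,5) (5,1) (6,4)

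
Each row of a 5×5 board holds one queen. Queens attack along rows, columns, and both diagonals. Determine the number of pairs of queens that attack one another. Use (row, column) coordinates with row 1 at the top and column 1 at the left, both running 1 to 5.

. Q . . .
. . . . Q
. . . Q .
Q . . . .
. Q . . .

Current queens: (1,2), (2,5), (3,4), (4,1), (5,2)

6

Same column: (1,2)–(5,2) (column 2).
Same diagonal: (1,2)–(3,4) (|1−3| = |2−4| = 2); (2,5)–(3,4) (|2−3| = |5−4| = 1); (2,5)–(5,2) (|2−5| = |5−2| = 3); (3,4)–(5,2) (|3−5| = |4−2| = 2); (4,1)–(5,2) (|4−5| = |1−2| = 1).
Total attacking pairs: 6.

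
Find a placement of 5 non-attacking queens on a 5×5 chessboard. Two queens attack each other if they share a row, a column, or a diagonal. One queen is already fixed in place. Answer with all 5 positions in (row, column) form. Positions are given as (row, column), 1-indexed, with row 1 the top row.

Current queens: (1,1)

Row 2: attacked by (1,1)→{1,2}. Safe: 3, 4, 5. Place at column 4.
Row 3: attacked by (1,1)→{1,3}; (2,4)→{3,4,5}. Safe: 2. Place at column 2.
Row 4: attacked by (1,1)→{1,4}; (2,4)→{2,4}; (3,2)→{1,2,3}. Safe: 5. Place at column 5.
Row 5: attacked by (1,1)→{1,5}; (2,4)→{1,4}; (3,2)→{2,4}; (4,5)→{4,5}. Safe: 3. Place at column 3.
Columns [1, 4, 2, 5, 3], r−c [0, -2, 1, -1, 2], r+c [2, 6, 5, 9, 8] are all distinct, so no two queens attack.

(1,1) (2,4) (3,2) (4,5) (5,3)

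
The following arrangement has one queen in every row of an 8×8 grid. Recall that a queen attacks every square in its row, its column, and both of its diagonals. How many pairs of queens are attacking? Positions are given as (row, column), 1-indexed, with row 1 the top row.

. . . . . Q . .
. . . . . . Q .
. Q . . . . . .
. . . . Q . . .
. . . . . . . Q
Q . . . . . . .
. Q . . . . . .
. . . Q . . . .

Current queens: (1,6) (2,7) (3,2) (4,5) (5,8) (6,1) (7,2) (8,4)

7

Same column: (3,2)–(7,2) (column 2).
Same diagonal: (1,6)–(2,7) (|1−2| = |6−7| = 1); (1,6)–(6,1) (|1−6| = |6−1| = 5); (2,7)–(4,5) (|2−4| = |7−5| = 2); (2,7)–(7,2) (|2−7| = |7−2| = 5); (4,5)–(7,2) (|4−7| = |5−2| = 3); (6,1)–(7,2) (|6−7| = |1−2| = 1).
Total attacking pairs: 7.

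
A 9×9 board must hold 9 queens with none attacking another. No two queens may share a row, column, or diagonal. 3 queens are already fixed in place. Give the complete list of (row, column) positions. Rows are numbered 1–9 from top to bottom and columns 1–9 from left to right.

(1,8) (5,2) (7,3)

Row 2: attacked by (1,8)→{7,8,9}; (5,2)→{2,5}; (7,3)→{3,8}. Safe: 1, 4, 6. Place at column 1.
Row 3: attacked by (1,8)→{6,8}; (2,1)→{1,2}; (5,2)→{2,4}; (7,3)→{3,7}. Safe: 5, 9. Place at column 5.
Row 4: attacked by (1,8)→{5,8}; (2,1)→{1,3}; (3,5)→{4,5,6}; (5,2)→{1,2,3}; (7,3)→{3,6}. Safe: 7, 9. Place at column 7.
Row 6: attacked by (1,8)→{3,8}; (2,1)→{1,5}; (3,5)→{2,5,8}; (4,7)→{5,7,9}; (5,2)→{1,2,3}; (7,3)→{2,3,4}. Safe: 6. Place at column 6.
Row 8: attacked by (1,8)→{1,8}; (2,1)→{1,7}; (3,5)→{5}; (4,7)→{3,7}; (5,2)→{2,5}; (6,6)→{4,6,8}; (7,3)→{2,3,4}. Safe: 9. Place at column 9.
Row 9: attacked by (1,8)→{8}; (2,1)→{1,8}; (3,5)→{5}; (4,7)→{2,7}; (5,2)→{2,6}; (6,6)→{3,6,9}; (7,3)→{1,3,5}; (8,9)→{8,9}. Safe: 4. Place at column 4.
Columns [8, 1, 5, 7, 2, 6, 3, 9, 4], r−c [-7, 1, -2, -3, 3, 0, 4, -1, 5], r+c [9, 3, 8, 11, 7, 12, 10, 17, 13] are all distinct, so no two queens attack.

(1,8) (2,1) (3,5) (4,7) (5,2) (6,6) (7,3) (8,9) (9,4)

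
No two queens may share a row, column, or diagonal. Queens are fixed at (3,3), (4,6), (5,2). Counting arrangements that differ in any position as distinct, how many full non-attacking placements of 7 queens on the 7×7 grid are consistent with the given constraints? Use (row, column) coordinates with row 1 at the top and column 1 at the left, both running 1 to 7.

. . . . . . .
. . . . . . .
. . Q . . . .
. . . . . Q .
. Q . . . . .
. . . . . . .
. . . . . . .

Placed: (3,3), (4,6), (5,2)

Branch on row 1: col 4 → 2; col 7 → 0.
Sum: 2 + 0 = 2.

2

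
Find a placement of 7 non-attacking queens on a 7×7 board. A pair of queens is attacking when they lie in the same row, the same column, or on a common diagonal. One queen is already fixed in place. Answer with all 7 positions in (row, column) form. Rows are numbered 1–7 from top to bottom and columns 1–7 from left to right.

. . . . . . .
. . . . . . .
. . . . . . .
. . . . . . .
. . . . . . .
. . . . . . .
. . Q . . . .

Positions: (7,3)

Row 1: attacked by (7,3)→{3}. Safe: 1, 2, 4, 5, 6, 7. Place at column 7.
Row 2: attacked by (1,7)→{6,7}; (7,3)→{3}. Safe: 1, 2, 4, 5. Place at column 4.
Row 3: attacked by (1,7)→{5,7}; (2,4)→{3,4,5}; (7,3)→{3,7}. Safe: 1, 2, 6. Place at column 1.
Row 4: attacked by (1,7)→{4,7}; (2,4)→{2,4,6}; (3,1)→{1,2}; (7,3)→{3,6}. Safe: 5. Place at column 5.
Row 5: attacked by (1,7)→{3,7}; (2,4)→{1,4,7}; (3,1)→{1,3}; (4,5)→{4,5,6}; (7,3)→{1,3,5}. Safe: 2. Place at column 2.
Row 6: attacked by (1,7)→{2,7}; (2,4)→{4}; (3,1)→{1,4}; (4,5)→{3,5,7}; (5,2)→{1,2,3}; (7,3)→{2,3,4}. Safe: 6. Place at column 6.
Columns [7, 4, 1, 5, 2, 6, 3], r−c [-6, -2, 2, -1, 3, 0, 4], r+c [8, 6, 4, 9, 7, 12, 10] are all distinct, so no two queens attack.

(1,7) (2,4) (3,1) (4,5) (5,2) (6,6) (7,3)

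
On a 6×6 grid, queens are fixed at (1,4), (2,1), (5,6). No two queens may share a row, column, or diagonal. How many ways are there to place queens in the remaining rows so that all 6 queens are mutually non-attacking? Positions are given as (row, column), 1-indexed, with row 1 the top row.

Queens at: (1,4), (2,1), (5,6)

1

Branch on row 3: col 3 → 0; col 5 → 1.
Sum: 0 + 1 = 1.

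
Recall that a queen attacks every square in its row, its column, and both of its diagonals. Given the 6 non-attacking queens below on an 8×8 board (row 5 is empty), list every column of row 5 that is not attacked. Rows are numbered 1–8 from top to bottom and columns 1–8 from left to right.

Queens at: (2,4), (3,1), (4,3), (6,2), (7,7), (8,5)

columns 6

(2,4) attacks row 5 at column 4 and diagonals 1, 7.
(3,1) attacks row 5 at column 1 and diagonals 3.
(4,3) attacks row 5 at column 3 and diagonals 2, 4.
(6,2) attacks row 5 at column 2 and diagonals 1, 3.
(7,7) attacks row 5 at column 7 and diagonals 5.
(8,5) attacks row 5 at column 5 and diagonals 2, 8.
Attacked columns: {1, 2, 3, 4, 5, 7, 8}. Safe: {6}.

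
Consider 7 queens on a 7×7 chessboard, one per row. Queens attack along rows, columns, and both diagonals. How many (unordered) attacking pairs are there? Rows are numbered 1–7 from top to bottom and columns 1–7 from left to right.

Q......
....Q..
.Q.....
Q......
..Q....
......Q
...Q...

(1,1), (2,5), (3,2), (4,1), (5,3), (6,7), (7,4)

Same column: (1,1)–(4,1) (column 1).
Same diagonal: (3,2)–(4,1) (|3−4| = |2−1| = 1); (4,1)–(7,4) (|4−7| = |1−4| = 3).
Total attacking pairs: 3.

3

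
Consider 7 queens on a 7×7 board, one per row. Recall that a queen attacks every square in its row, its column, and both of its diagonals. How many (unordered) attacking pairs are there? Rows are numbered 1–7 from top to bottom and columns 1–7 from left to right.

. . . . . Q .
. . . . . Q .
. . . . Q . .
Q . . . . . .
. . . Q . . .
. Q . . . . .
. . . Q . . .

Same column: (1,6)–(2,6) (column 6); (5,4)–(7,4) (column 4).
Same diagonal: (2,6)–(3,5) (|2−3| = |6−5| = 1); (2,6)–(6,2) (|2−6| = |6−2| = 4); (3,5)–(6,2) (|3−6| = |5−2| = 3); (4,1)–(7,4) (|4−7| = |1−4| = 3).
Total attacking pairs: 6.

6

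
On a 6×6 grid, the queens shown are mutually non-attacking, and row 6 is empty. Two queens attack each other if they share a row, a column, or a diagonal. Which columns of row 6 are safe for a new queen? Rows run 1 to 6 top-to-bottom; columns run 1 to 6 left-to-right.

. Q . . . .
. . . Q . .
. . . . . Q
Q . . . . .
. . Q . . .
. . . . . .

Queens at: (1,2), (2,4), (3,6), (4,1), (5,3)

(1,2) attacks row 6 at column 2.
(2,4) attacks row 6 at column 4.
(3,6) attacks row 6 at column 6 and diagonals 3.
(4,1) attacks row 6 at column 1 and diagonals 3.
(5,3) attacks row 6 at column 3 and diagonals 2, 4.
Attacked columns: {1, 2, 3, 4, 6}. Safe: {5}.

columns 5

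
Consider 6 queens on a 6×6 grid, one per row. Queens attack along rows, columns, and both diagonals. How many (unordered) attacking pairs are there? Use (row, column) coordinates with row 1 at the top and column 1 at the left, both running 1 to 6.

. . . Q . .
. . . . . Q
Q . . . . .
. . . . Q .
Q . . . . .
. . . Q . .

Same column: (1,4)–(6,4) (column 4); (3,1)–(5,1) (column 1).
Same diagonal: (3,1)–(6,4) (|3−6| = |1−4| = 3).
Total attacking pairs: 3.

3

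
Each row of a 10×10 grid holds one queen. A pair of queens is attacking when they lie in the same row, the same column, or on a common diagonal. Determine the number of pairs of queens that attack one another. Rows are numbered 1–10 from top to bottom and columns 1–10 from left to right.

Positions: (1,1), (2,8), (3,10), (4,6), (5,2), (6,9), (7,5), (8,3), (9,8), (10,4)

Same column: (2,8)–(9,8) (column 8).
Same diagonal: (2,8)–(4,6) (|2−4| = |8−6| = 2).
Total attacking pairs: 2.

2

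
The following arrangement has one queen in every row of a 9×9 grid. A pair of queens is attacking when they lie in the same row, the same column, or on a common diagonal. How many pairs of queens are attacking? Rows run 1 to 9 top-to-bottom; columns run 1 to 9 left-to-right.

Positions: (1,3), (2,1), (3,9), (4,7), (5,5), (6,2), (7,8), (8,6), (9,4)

0

All columns are distinct and no two queens satisfy |Δrow| = |Δcol|, so no pair attacks.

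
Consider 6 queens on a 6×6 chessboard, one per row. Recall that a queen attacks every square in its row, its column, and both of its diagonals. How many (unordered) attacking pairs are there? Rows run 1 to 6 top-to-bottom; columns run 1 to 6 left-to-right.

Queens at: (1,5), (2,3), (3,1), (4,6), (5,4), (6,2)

0

All columns are distinct and no two queens satisfy |Δrow| = |Δcol|, so no pair attacks.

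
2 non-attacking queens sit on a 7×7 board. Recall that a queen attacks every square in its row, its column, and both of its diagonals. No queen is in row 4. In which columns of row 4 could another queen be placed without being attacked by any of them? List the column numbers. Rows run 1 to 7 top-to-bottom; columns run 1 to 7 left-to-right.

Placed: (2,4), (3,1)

columns 3, 5, 7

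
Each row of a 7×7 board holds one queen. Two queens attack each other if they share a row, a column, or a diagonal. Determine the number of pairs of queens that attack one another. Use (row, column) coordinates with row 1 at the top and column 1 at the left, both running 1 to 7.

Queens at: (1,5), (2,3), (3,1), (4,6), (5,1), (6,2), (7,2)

Same column: (3,1)–(5,1) (column 1); (6,2)–(7,2) (column 2).
Same diagonal: (1,5)–(5,1) (|1−5| = |5−1| = 4); (5,1)–(6,2) (|5−6| = |1−2| = 1).
Total attacking pairs: 4.

4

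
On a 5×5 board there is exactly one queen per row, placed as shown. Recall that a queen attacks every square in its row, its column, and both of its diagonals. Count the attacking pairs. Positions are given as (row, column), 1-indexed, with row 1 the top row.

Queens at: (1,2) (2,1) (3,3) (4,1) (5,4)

Same column: (2,1)–(4,1) (column 1).
Same diagonal: (1,2)–(2,1) (|1−2| = |2−1| = 1); (2,1)–(5,4) (|2−5| = |1−4| = 3).
Total attacking pairs: 3.

3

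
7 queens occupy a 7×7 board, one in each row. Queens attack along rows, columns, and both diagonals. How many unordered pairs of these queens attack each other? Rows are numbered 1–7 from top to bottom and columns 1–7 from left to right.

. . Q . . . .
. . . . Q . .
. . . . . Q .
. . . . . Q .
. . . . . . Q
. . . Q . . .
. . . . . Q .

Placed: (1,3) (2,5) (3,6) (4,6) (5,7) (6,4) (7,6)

Same column: (3,6)–(4,6) (column 6); (3,6)–(7,6) (column 6); (4,6)–(7,6) (column 6).
Same diagonal: (1,3)–(4,6) (|1−4| = |3−6| = 3); (1,3)–(5,7) (|1−5| = |3−7| = 4); (2,5)–(3,6) (|2−3| = |5−6| = 1); (4,6)–(5,7) (|4−5| = |6−7| = 1); (4,6)–(6,4) (|4−6| = |6−4| = 2).
Total attacking pairs: 8.

8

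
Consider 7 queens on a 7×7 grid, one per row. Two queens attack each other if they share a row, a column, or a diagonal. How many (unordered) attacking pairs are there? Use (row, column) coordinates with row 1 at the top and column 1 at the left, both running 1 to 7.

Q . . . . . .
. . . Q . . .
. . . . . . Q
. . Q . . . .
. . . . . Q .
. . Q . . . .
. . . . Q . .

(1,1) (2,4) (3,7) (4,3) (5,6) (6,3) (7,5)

Same column: (4,3)–(6,3) (column 3).
Total attacking pairs: 1.

1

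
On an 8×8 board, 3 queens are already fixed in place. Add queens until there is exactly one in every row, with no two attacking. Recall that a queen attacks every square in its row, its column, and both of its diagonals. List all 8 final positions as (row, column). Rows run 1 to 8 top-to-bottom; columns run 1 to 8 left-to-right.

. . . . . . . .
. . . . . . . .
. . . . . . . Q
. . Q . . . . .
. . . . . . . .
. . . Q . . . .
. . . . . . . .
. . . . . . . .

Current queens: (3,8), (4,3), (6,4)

Row 1: attacked by (3,8)→{6,8}; (4,3)→{3,6}; (6,4)→{4}. Safe: 1, 2, 5, 7. Place at column 1.
Row 2: attacked by (1,1)→{1,2}; (3,8)→{7,8}; (4,3)→{1,3,5}; (6,4)→{4,8}. Safe: 6. Place at column 6.
Row 5: attacked by (1,1)→{1,5}; (2,6)→{3,6}; (3,8)→{6,8}; (4,3)→{2,3,4}; (6,4)→{3,4,5}. Safe: 7. Place at column 7.
Row 7: attacked by (1,1)→{1,7}; (2,6)→{1,6}; (3,8)→{4,8}; (4,3)→{3,6}; (5,7)→{5,7}; (6,4)→{3,4,5}. Safe: 2. Place at column 2.
Row 8: attacked by (1,1)→{1,8}; (2,6)→{6}; (3,8)→{3,8}; (4,3)→{3,7}; (5,7)→{4,7}; (6,4)→{2,4,6}; (7,2)→{1,2,3}. Safe: 5. Place at column 5.
Columns [1, 6, 8, 3, 7, 4, 2, 5], r−c [0, -4, -5, 1, -2, 2, 5, 3], r+c [2, 8, 11, 7, 12, 10, 9, 13] are all distinct, so no two queens attack.

(1,1) (2,6) (3,8) (4,3) (5,7) (6,4) (7,2) (8,5)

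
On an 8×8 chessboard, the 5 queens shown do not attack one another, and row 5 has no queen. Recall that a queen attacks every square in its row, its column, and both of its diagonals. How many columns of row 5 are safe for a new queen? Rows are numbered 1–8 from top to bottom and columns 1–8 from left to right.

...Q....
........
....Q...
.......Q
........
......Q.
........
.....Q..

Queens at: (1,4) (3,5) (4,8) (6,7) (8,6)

2

(1,4) attacks row 5 at column 4 and diagonals 8.
(3,5) attacks row 5 at column 5 and diagonals 3, 7.
(4,8) attacks row 5 at column 8 and diagonals 7.
(6,7) attacks row 5 at column 7 and diagonals 6, 8.
(8,6) attacks row 5 at column 6 and diagonals 3.
Attacked columns: {3, 4, 5, 6, 7, 8}. Safe: {1, 2}.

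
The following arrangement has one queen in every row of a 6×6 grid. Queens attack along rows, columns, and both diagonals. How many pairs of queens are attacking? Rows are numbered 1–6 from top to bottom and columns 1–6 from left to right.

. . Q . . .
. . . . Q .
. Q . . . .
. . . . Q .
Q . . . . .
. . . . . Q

Same column: (2,5)–(4,5) (column 5).
Total attacking pairs: 1.

1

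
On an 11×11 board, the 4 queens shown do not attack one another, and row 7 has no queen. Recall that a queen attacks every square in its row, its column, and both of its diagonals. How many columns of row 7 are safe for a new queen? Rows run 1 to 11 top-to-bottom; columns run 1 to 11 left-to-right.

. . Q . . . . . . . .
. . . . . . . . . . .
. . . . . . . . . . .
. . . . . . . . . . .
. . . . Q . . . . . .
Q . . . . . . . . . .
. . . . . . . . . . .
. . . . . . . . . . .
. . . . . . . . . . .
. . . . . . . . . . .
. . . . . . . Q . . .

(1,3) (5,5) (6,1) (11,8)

3

(1,3) attacks row 7 at column 3 and diagonals 9.
(5,5) attacks row 7 at column 5 and diagonals 3, 7.
(6,1) attacks row 7 at column 1 and diagonals 2.
(11,8) attacks row 7 at column 8 and diagonals 4.
Attacked columns: {1, 2, 3, 4, 5, 7, 8, 9}. Safe: {6, 10, 11}.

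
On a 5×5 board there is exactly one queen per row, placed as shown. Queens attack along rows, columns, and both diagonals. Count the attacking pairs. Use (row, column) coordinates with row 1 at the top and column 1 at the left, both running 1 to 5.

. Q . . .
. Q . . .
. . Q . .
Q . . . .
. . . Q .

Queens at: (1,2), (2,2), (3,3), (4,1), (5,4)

Same column: (1,2)–(2,2) (column 2).
Same diagonal: (2,2)–(3,3) (|2−3| = |2−3| = 1).
Total attacking pairs: 2.

2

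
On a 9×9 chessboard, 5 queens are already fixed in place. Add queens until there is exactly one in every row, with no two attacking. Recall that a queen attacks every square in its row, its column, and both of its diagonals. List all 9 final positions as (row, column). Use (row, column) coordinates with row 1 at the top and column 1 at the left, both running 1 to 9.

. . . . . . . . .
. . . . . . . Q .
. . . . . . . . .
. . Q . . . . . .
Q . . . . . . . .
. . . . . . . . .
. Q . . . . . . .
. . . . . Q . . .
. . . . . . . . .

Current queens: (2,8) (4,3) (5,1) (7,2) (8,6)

(1,4) (2,8) (3,5) (4,3) (5,1) (6,7) (7,2) (8,6) (9,9)

Row 1: attacked by (2,8)→{7,8,9}; (4,3)→{3,6}; (5,1)→{1,5}; (7,2)→{2,8}; (8,6)→{6}. Safe: 4. Place at column 4.
Row 3: attacked by (1,4)→{2,4,6}; (2,8)→{7,8,9}; (4,3)→{2,3,4}; (5,1)→{1,3}; (7,2)→{2,6}; (8,6)→{1,6}. Safe: 5. Place at column 5.
Row 6: attacked by (1,4)→{4,9}; (2,8)→{4,8}; (3,5)→{2,5,8}; (4,3)→{1,3,5}; (5,1)→{1,2}; (7,2)→{1,2,3}; (8,6)→{4,6,8}. Safe: 7. Place at column 7.
Row 9: attacked by (1,4)→{4}; (2,8)→{1,8}; (3,5)→{5}; (4,3)→{3,8}; (5,1)→{1,5}; (6,7)→{4,7}; (7,2)→{2,4}; (8,6)→{5,6,7}. Safe: 9. Place at column 9.
Columns [4, 8, 5, 3, 1, 7, 2, 6, 9], r−c [-3, -6, -2, 1, 4, -1, 5, 2, 0], r+c [5, 10, 8, 7, 6, 13, 9, 14, 18] are all distinct, so no two queens attack.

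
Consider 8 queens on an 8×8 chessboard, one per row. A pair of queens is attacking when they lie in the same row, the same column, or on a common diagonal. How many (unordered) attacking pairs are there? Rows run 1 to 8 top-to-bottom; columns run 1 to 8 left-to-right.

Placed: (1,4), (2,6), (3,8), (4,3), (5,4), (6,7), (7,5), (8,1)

3

Same column: (1,4)–(5,4) (column 4).
Same diagonal: (4,3)–(5,4) (|4−5| = |3−4| = 1); (5,4)–(8,1) (|5−8| = |4−1| = 3).
Total attacking pairs: 3.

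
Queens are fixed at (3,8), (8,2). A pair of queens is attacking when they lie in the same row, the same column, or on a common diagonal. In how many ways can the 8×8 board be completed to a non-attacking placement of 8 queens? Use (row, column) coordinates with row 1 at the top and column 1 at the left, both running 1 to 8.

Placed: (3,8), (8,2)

3

Branch on row 1: col 1 → 0; col 3 → 1; col 4 → 1; col 5 → 1; col 7 → 0.
Sum: 0 + 1 + 1 + 1 + 0 = 3.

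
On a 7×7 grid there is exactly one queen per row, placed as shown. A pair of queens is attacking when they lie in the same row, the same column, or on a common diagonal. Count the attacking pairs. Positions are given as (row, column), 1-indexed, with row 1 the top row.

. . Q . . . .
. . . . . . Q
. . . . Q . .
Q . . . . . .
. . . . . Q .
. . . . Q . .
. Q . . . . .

4

Same column: (3,5)–(6,5) (column 5).
Same diagonal: (1,3)–(3,5) (|1−3| = |3−5| = 2); (2,7)–(7,2) (|2−7| = |7−2| = 5); (5,6)–(6,5) (|5−6| = |6−5| = 1).
Total attacking pairs: 4.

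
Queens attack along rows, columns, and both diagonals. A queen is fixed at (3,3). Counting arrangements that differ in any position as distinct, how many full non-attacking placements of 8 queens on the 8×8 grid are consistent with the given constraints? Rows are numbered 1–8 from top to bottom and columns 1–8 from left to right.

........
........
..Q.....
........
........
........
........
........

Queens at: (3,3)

4

Branch on row 1: col 2 → 1; col 4 → 1; col 6 → 0; col 7 → 2; col 8 → 0.
Sum: 1 + 1 + 0 + 2 + 0 = 4.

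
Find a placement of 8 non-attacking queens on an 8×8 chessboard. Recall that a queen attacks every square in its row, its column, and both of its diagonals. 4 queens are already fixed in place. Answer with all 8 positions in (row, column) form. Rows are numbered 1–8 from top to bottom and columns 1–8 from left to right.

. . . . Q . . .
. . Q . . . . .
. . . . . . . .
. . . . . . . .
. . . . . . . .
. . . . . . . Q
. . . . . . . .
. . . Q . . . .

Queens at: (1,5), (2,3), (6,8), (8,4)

Row 3: attacked by (1,5)→{3,5,7}; (2,3)→{2,3,4}; (6,8)→{5,8}; (8,4)→{4}. Safe: 1, 6. Place at column 1.
Row 4: attacked by (1,5)→{2,5,8}; (2,3)→{1,3,5}; (3,1)→{1,2}; (6,8)→{6,8}; (8,4)→{4,8}. Safe: 7. Place at column 7.
Row 5: attacked by (1,5)→{1,5}; (2,3)→{3,6}; (3,1)→{1,3}; (4,7)→{6,7,8}; (6,8)→{7,8}; (8,4)→{1,4,7}. Safe: 2. Place at column 2.
Row 7: attacked by (1,5)→{5}; (2,3)→{3,8}; (3,1)→{1,5}; (4,7)→{4,7}; (5,2)→{2,4}; (6,8)→{7,8}; (8,4)→{3,4,5}. Safe: 6. Place at column 6.
Columns [5, 3, 1, 7, 2, 8, 6, 4], r−c [-4, -1, 2, -3, 3, -2, 1, 4], r+c [6, 5, 4, 11, 7, 14, 13, 12] are all distinct, so no two queens attack.

(1,5) (2,3) (3,1) (4,7) (5,2) (6,8) (7,6) (8,4)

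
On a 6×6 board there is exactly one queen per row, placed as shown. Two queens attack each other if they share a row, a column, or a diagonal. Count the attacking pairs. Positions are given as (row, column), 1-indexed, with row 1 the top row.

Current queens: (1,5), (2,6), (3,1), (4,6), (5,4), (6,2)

3

Same column: (2,6)–(4,6) (column 6).
Same diagonal: (1,5)–(2,6) (|1−2| = |5−6| = 1); (2,6)–(6,2) (|2−6| = |6−2| = 4).
Total attacking pairs: 3.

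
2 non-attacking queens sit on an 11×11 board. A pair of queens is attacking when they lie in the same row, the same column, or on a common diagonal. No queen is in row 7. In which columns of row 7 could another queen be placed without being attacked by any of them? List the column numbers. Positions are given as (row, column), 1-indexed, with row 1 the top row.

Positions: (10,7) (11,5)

columns 2, 3, 6, 8, 11

(10,7) attacks row 7 at column 7 and diagonals 4, 10.
(11,5) attacks row 7 at column 5 and diagonals 1, 9.
Attacked columns: {1, 4, 5, 7, 9, 10}. Safe: {2, 3, 6, 8, 11}.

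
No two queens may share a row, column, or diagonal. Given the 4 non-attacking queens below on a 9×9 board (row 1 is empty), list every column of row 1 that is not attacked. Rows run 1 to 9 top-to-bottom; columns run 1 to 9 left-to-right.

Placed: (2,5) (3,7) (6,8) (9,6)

(2,5) attacks row 1 at column 5 and diagonals 4, 6.
(3,7) attacks row 1 at column 7 and diagonals 5, 9.
(6,8) attacks row 1 at column 8 and diagonals 3.
(9,6) attacks row 1 at column 6.
Attacked columns: {3, 4, 5, 6, 7, 8, 9}. Safe: {1, 2}.

columns 1, 2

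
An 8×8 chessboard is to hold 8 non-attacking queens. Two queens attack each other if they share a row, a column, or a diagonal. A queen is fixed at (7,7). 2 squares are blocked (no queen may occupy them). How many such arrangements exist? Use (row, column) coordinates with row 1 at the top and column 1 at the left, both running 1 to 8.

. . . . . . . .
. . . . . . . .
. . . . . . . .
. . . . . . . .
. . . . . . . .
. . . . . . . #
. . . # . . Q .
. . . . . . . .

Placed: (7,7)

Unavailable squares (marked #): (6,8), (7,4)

Branch on row 1: col 2 → 3; col 3 → 5; col 4 → 2; col 5 → 1; col 6 → 3; col 8 → 2.
Sum: 3 + 5 + 2 + 1 + 3 + 2 = 16.

16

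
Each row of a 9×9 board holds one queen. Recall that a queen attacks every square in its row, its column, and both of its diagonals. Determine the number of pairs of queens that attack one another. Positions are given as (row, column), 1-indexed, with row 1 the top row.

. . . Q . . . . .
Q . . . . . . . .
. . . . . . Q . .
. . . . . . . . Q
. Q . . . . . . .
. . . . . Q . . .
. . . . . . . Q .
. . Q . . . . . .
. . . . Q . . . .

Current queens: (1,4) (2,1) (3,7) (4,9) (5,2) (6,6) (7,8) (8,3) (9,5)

0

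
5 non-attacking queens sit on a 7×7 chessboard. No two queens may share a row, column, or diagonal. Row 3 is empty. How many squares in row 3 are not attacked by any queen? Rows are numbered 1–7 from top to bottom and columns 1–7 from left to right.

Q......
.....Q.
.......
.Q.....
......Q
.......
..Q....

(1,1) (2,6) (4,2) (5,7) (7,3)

1

(1,1) attacks row 3 at column 1 and diagonals 3.
(2,6) attacks row 3 at column 6 and diagonals 5, 7.
(4,2) attacks row 3 at column 2 and diagonals 1, 3.
(5,7) attacks row 3 at column 7 and diagonals 5.
(7,3) attacks row 3 at column 3 and diagonals 7.
Attacked columns: {1, 2, 3, 5, 6, 7}. Safe: {4}.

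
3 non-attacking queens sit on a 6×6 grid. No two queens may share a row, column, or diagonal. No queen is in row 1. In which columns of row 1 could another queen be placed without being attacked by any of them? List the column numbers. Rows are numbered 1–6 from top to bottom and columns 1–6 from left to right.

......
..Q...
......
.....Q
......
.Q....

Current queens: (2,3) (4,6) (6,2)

(2,3) attacks row 1 at column 3 and diagonals 2, 4.
(4,6) attacks row 1 at column 6 and diagonals 3.
(6,2) attacks row 1 at column 2.
Attacked columns: {2, 3, 4, 6}. Safe: {1, 5}.

columns 1, 5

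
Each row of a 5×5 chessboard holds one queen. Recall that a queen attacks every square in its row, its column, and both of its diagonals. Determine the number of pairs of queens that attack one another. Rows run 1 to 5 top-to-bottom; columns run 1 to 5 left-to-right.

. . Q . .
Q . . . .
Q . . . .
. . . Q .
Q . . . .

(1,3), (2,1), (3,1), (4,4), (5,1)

Same column: (2,1)–(3,1) (column 1); (2,1)–(5,1) (column 1); (3,1)–(5,1) (column 1).
Same diagonal: (1,3)–(3,1) (|1−3| = |3−1| = 2).
Total attacking pairs: 4.

4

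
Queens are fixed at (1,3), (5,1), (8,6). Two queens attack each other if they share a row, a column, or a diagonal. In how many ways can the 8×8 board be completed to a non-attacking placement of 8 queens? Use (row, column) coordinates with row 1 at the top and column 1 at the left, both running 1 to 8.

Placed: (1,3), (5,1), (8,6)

2

Branch on row 2: col 5 → 2; col 7 → 0; col 8 → 0.
Sum: 2 + 0 + 0 = 2.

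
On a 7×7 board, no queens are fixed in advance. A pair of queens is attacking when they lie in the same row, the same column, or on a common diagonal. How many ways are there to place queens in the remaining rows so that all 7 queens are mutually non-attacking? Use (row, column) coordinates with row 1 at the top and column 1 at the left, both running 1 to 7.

40

Branch on row 1: col 1 → 4; col 2 → 7; col 3 → 6; col 4 → 6; col 5 → 6; col 6 → 7; col 7 → 4.
Sum: 4 + 7 + 6 + 6 + 6 + 7 + 4 = 40.
(This is the classic 7-queens count.)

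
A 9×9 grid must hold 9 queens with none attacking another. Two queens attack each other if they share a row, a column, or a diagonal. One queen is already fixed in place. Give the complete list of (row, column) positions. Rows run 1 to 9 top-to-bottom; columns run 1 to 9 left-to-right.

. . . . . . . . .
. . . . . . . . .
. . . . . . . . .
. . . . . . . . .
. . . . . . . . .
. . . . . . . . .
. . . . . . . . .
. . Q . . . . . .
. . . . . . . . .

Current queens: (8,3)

(1,1) (2,8) (3,4) (4,2) (5,7) (6,9) (7,6) (8,3) (9,5)

Row 1: attacked by (8,3)→{3}. Safe: 1, 2, 4, 5, 6, 7, 8, 9. Place at column 1.
Row 2: attacked by (1,1)→{1,2}; (8,3)→{3,9}. Safe: 4, 5, 6, 7, 8. Place at column 8.
Row 3: attacked by (1,1)→{1,3}; (2,8)→{7,8,9}; (8,3)→{3,8}. Safe: 2, 4, 5, 6. Place at column 4.
Row 4: attacked by (1,1)→{1,4}; (2,8)→{6,8}; (3,4)→{3,4,5}; (8,3)→{3,7}. Safe: 2, 9. Place at column 2.
Row 5: attacked by (1,1)→{1,5}; (2,8)→{5,8}; (3,4)→{2,4,6}; (4,2)→{1,2,3}; (8,3)→{3,6}. Safe: 7, 9. Place at column 7.
Row 6: attacked by (1,1)→{1,6}; (2,8)→{4,8}; (3,4)→{1,4,7}; (4,2)→{2,4}; (5,7)→{6,7,8}; (8,3)→{1,3,5}. Safe: 9. Place at column 9.
Row 7: attacked by (1,1)→{1,7}; (2,8)→{3,8}; (3,4)→{4,8}; (4,2)→{2,5}; (5,7)→{5,7,9}; (6,9)→{8,9}; (8,3)→{2,3,4}. Safe: 6. Place at column 6.
Row 9: attacked by (1,1)→{1,9}; (2,8)→{1,8}; (3,4)→{4}; (4,2)→{2,7}; (5,7)→{3,7}; (6,9)→{6,9}; (7,6)→{4,6,8}; (8,3)→{2,3,4}. Safe: 5. Place at column 5.
Columns [1, 8, 4, 2, 7, 9, 6, 3, 5], r−c [0, -6, -1, 2, -2, -3, 1, 5, 4], r+c [2, 10, 7, 6, 12, 15, 13, 11, 14] are all distinct, so no two queens attack.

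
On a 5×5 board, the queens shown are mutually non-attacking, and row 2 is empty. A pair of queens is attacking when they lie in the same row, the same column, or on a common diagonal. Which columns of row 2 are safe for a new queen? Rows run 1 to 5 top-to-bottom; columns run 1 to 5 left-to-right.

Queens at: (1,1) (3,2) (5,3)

columns 4, 5

(1,1) attacks row 2 at column 1 and diagonals 2.
(3,2) attacks row 2 at column 2 and diagonals 1, 3.
(5,3) attacks row 2 at column 3.
Attacked columns: {1, 2, 3}. Safe: {4, 5}.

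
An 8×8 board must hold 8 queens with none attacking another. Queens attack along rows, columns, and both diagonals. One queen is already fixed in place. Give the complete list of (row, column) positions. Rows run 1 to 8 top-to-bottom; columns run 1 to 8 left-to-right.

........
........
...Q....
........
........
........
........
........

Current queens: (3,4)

Row 1: attacked by (3,4)→{2,4,6}. Safe: 1, 3, 5, 7, 8. Place at column 1.
Row 2: attacked by (1,1)→{1,2}; (3,4)→{3,4,5}. Safe: 6, 7, 8. Place at column 7.
Row 4: attacked by (1,1)→{1,4}; (2,7)→{5,7}; (3,4)→{3,4,5}. Safe: 2, 6, 8. Place at column 6.
Row 5: attacked by (1,1)→{1,5}; (2,7)→{4,7}; (3,4)→{2,4,6}; (4,6)→{5,6,7}. Safe: 3, 8. Place at column 8.
Row 6: attacked by (1,1)→{1,6}; (2,7)→{3,7}; (3,4)→{1,4,7}; (4,6)→{4,6,8}; (5,8)→{7,8}. Safe: 2, 5. Place at column 2.
Row 7: attacked by (1,1)→{1,7}; (2,7)→{2,7}; (3,4)→{4,8}; (4,6)→{3,6}; (5,8)→{6,8}; (6,2)→{1,2,3}. Safe: 5. Place at column 5.
Row 8: attacked by (1,1)→{1,8}; (2,7)→{1,7}; (3,4)→{4}; (4,6)→{2,6}; (5,8)→{5,8}; (6,2)→{2,4}; (7,5)→{4,5,6}. Safe: 3. Place at column 3.
Columns [1, 7, 4, 6, 8, 2, 5, 3], r−c [0, -5, -1, -2, -3, 4, 2, 5], r+c [2, 9, 7, 10, 13, 8, 12, 11] are all distinct, so no two queens attack.

(1,1) (2,7) (3,4) (4,6) (5,8) (6,2) (7,5) (8,3)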